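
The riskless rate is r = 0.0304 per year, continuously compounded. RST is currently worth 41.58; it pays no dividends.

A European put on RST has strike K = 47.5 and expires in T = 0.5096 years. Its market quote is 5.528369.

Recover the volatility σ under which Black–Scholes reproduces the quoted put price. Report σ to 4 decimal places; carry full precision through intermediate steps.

sigma = 0.1520

At σ = 0.1520 the Black–Scholes value reproduces the quote:
σ√T = 0.152·√0.5096 = 0.108507
d₁ = (ln(S/K) + (r+σ²/2)T) / (σ√T) = (ln(41.58/47.5) + (0.0304+0.152²/2)·0.5096) / 0.108507 = (-0.133110 + 0.021379) / 0.108507 = -1.029717
d₂ = d₁ − σ√T = -1.029717 − 0.108507 = -1.138225
e^{−rT} = 0.984628
N(−d₁) = 0.848429,  N(−d₂) = 0.872487
V = K·e^{−rT}·N(−d₂) − S·N(−d₁) = 40.806033 − 35.277664 = 5.528369 (matching the quote); vega is positive throughout, so no other σ reproduces this price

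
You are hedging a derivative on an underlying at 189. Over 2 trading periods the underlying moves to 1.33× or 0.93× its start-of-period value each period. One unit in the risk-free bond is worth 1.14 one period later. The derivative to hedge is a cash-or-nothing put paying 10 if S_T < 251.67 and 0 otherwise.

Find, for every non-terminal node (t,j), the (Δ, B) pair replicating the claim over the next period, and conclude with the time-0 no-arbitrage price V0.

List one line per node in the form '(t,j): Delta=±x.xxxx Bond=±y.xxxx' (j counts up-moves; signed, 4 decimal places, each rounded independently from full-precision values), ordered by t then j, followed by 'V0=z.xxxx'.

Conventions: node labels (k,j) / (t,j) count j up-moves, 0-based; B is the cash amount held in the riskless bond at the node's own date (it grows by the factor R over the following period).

(0,0): Delta=-0.0609 Bond=17.0870
(1,0): Delta=0.0000 Bond=8.7719
(1,1): Delta=-0.0995 Bond=29.1667
V0=5.5738

Risk-neutral probability p* = (R−d)/(u−d) = (1.14−0.93)/(1.33−0.93) = 0.5250.
At maturity the claim pays: V(2,0)=10.0000, V(2,1)=10.0000, V(2,2)=0.0000
(1,0): S=175.7700. Δ = (V_up−V_dn)/(S_up−S_dn) = (10.0000−10.0000)/(233.7741−163.4661) = 0.0000. V = [p*·10.0000 + (1−p*)·10.0000]/1.14 = 8.7719. B = V − Δ·S = 8.7719.
(1,1): S=251.3700. Δ = (V_up−V_dn)/(S_up−S_dn) = (0.0000−10.0000)/(334.3221−233.7741) = -0.0995. V = [p*·0.0000 + (1−p*)·10.0000]/1.14 = 4.1667. B = V − Δ·S = 29.1667.
(0,0): S=189.0000. Δ = (V_up−V_dn)/(S_up−S_dn) = (4.1667−8.7719)/(251.3700−175.7700) = -0.0609. V = [p*·4.1667 + (1−p*)·8.7719]/1.14 = 5.5738. B = V − Δ·S = 17.0870.
As a check, the time-0 holding Δ(0,0)·S0 + B(0,0) comes to 5.5738 — exactly V0.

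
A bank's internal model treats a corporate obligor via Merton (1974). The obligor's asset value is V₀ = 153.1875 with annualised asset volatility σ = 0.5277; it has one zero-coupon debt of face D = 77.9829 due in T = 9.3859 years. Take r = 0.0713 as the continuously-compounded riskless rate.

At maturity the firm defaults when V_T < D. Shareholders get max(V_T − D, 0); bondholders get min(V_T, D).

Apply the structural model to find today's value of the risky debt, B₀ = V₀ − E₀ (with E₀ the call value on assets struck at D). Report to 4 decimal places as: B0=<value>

B0=28.0757

Equity is a call on the firm's assets struck at D = 77.9829:
d₁ = [ln(V₀/D) + (r + σ²/2)T] / (σ√T)
   = [ln(153.1875/77.9829) + (0.0713 + 0.5·0.5277²)·9.3859] / (0.5277·√9.3859)
   = [0.675173 + 1.976048] / 1.616684 = 1.639913
d₂ = d₁ − σ√T = 1.639913 − 1.616684 = 0.023229
N(d₁) = 0.949488,  N(d₂) = 0.509266,  e^(−rT) = 0.512111
E₀ = V₀·N(d₁) − D·e^(−rT)·N(d₂)
   = 153.1875·0.949488 − 77.9829·0.512111·0.509266 = 125.111757
B₀ = V₀ − E₀ = 153.1875 − 125.111757 = 28.075743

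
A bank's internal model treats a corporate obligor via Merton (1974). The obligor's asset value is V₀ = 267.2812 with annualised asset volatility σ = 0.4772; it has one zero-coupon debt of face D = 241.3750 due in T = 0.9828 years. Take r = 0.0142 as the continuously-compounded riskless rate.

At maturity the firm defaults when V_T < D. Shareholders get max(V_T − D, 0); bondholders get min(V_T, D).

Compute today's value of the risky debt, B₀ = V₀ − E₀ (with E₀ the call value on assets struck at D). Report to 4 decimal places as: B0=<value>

With assets at 267.2812 and a single debt payment of 241.3750 at 0.9828 years:
d₁ = [ln(V₀/D) + (r + σ²/2)T] / (σ√T)
   = [ln(267.2812/241.3750) + (0.0142 + 0.5·0.4772²)·0.9828] / (0.4772·√0.9828)
   = [0.101950 + 0.125857] / 0.473078 = 0.481542
d₂ = d₁ − σ√T = 0.481542 − 0.473078 = 0.008463
N(d₁) = 0.684934,  N(d₂) = 0.503376,  e^(−rT) = 0.986141
E₀ = V₀·N(d₁) − D·e^(−rT)·N(d₂)
   = 267.2812·0.684934 − 241.3750·0.986141·0.503376 = 63.251451
B₀ = V₀ − E₀ = 267.2812 − 63.251451 = 204.029749

B0=204.0297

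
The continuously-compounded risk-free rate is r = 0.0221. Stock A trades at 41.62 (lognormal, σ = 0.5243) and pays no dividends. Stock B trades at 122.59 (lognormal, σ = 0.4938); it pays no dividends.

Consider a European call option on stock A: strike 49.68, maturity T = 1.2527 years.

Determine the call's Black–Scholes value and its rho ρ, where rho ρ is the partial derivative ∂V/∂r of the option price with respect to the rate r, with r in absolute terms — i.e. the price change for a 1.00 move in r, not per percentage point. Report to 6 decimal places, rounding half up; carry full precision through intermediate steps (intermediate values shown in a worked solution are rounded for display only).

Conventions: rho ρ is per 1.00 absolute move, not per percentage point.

σ√T = 0.5243·√1.2527 = 0.586818
d₁ = (ln(S/K) + (r+σ²/2)T) / (σ√T) = (ln(41.62/49.68) + (0.0221+0.5243²/2)·1.2527) / 0.586818 = (-0.177022 + 0.199862) / 0.586818 = 0.038923
d₂ = d₁ − σ√T = 0.038923 − 0.586818 = -0.547895
e^{−rT} = 0.972695
N(d₁) = 0.515524,  N(d₂) = 0.291882
Call price V = S·N(d₁) − K·e^{−rT}·N(d₂) = 21.456113 − 14.104757 = 7.351356
ρ = K·T·e^{−rT}·N(d₂) = 17.669030

price = 7.351356
ρ = 17.669030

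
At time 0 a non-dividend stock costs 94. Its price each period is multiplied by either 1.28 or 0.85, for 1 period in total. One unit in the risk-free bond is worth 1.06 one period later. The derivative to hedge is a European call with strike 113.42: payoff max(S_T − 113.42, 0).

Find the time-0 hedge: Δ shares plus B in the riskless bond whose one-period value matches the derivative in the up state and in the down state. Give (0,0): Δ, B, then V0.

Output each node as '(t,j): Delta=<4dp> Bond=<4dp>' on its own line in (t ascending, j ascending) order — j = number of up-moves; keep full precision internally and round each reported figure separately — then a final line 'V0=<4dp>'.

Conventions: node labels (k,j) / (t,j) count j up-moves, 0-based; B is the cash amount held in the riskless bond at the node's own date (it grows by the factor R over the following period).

Arbitrage-free pricing uses the up-move probability p* = (R−d)/(u−d) = 0.4884, discounting each step at R = 1.06.
Payoffs at expiry: V(1,0)=0.0000, V(1,1)=6.9000
Node (0,0) S=94.0000: V=(p*·6.9000+(1−p*)·0.0000)/1.06=3.1790; Δ=(6.9000−0.0000)/(120.3200−79.9000)=0.1707; B=V−Δ·S=-12.8675
Check: Δ(0,0)·S0 + B(0,0) = 3.1790 = V0.

(0,0): Delta=0.1707 Bond=-12.8675
V0=3.1790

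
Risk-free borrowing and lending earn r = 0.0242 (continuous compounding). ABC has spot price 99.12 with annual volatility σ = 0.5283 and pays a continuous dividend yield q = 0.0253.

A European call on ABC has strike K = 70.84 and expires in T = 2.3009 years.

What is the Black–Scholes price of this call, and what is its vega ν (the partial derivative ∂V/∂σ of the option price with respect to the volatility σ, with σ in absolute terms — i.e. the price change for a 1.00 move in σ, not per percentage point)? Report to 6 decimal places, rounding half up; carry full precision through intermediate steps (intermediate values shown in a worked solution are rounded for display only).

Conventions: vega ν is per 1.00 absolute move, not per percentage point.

σ√T = 0.5283·√2.3009 = 0.801363
d₁ = (ln(S/K) + (r−q+σ²/2)T) / (σ√T) = (ln(99.12/70.84) + (0.0242−0.0253+0.5283²/2)·2.3009) / 0.801363 = (0.335907 + 0.318561) / 0.801363 = 0.816693
d₂ = d₁ − σ√T = 0.816693 − 0.801363 = 0.015330
e^{−rT} = 0.945840
e^{−qT} = 0.943449
N(d₁) = 0.792948,  N(d₂) = 0.506116
Call price V = S·e^{−qT}·N(d₁) − K·e^{−rT}·N(d₂) = 74.152293 − 33.911414 = 40.240879
φ(d₁) = (1/√(2π))·e^{−d₁²/2} = 0.285809
ν = S·e^{−qT}·φ(d₁)·√T = 40.541907

price = 40.240879
ν = 40.541907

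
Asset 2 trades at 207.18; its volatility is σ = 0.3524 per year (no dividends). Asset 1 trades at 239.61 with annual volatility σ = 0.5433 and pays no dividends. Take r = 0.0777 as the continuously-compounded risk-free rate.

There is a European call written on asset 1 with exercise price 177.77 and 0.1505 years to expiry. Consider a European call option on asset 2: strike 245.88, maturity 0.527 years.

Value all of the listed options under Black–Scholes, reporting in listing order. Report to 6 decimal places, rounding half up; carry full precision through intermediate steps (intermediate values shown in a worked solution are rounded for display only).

[asset 1 call K=177.77]
σ√T = 0.5433·√0.1505 = 0.210770
d₁ = (ln(S/K) + (r+σ²/2)T) / (σ√T) = (ln(239.61/177.77) + (0.0777+0.5433²/2)·0.1505) / 0.210770 = (0.298522 + 0.033906) / 0.210770 = 1.577209
d₂ = d₁ − σ√T = 1.577209 − 0.210770 = 1.366440
e^{−rT} = 0.988374
N(d₁) = 0.942626,  N(d₂) = 0.914100
price = S·N(d₁) − K·e^{−rT}·N(d₂) = 225.862694 − 160.610295 = 65.252399
[asset 2 call K=245.88]
σ√T = 0.3524·√0.527 = 0.255824
d₁ = (ln(S/K) + (r+σ²/2)T) / (σ√T) = (ln(207.18/245.88) + (0.0777+0.3524²/2)·0.527) / 0.255824 = (-0.171256 + 0.073671) / 0.255824 = -0.381453
d₂ = d₁ − σ√T = -0.381453 − 0.255824 = -0.637277
e^{−rT} = 0.959879
N(d₁) = 0.351434,  N(d₂) = 0.261972
price = S·N(d₁) − K·e^{−rT}·N(d₂) = 72.810016 − 61.829407 = 10.980610

price(asset 1 call K=177.77) = 65.252399
price(asset 2 call K=245.88) = 10.980610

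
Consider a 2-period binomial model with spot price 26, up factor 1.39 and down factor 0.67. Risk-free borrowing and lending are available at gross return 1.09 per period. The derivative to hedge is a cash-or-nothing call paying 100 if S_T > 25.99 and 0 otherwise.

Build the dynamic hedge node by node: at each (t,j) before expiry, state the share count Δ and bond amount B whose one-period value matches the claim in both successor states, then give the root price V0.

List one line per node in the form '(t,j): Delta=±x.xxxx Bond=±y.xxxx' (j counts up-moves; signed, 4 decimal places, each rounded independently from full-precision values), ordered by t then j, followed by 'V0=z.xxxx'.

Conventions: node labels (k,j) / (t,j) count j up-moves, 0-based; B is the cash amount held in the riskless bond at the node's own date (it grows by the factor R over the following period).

Since d<R<u, set p* = (R−d)/(u−d) = 0.5833; price each node as the discounted p*-expectation of its children.
At maturity the claim pays: V(2,0)=0.0000, V(2,1)=0.0000, V(2,2)=100.0000
Node (1,0) S=17.4200: V=(p*·0.0000+(1−p*)·0.0000)/1.09=0.0000; Δ=(0.0000−0.0000)/(24.2138−11.6714)=0.0000; B=V−Δ·S=0.0000
Node (1,1) S=36.1400: V=(p*·100.0000+(1−p*)·0.0000)/1.09=53.5168; Δ=(100.0000−0.0000)/(50.2346−24.2138)=3.8431; B=V−Δ·S=-85.3721
Node (0,0) S=26.0000: V=(p*·53.5168+(1−p*)·0.0000)/1.09=28.6405; Δ=(53.5168−0.0000)/(36.1400−17.4200)=2.8588; B=V−Δ·S=-45.6884
Check: Δ(0,0)·S0 + B(0,0) = 28.6405 = V0.

(0,0): Delta=2.8588 Bond=-45.6884
(1,0): Delta=0.0000 Bond=0.0000
(1,1): Delta=3.8431 Bond=-85.3721
V0=28.6405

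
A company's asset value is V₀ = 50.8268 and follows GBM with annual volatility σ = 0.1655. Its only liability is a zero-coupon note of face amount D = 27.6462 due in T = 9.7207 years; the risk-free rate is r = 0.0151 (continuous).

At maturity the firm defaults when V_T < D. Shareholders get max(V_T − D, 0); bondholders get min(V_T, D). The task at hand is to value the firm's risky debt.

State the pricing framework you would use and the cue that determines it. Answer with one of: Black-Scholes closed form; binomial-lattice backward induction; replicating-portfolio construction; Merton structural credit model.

framework: Merton structural credit model

Key observation: the asked-for credit quantity lives on the firm's capital structure — asset value, asset volatility, debt face 27.6462 — which is the structural model's domain.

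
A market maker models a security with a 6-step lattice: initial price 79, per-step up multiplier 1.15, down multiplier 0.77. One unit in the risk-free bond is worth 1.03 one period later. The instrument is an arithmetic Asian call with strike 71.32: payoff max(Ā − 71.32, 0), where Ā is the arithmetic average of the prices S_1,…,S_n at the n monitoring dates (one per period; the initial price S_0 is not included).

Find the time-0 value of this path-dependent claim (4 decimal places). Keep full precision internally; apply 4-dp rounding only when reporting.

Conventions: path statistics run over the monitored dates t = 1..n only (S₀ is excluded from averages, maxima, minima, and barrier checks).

With p* = (R−d)/(u−d) = 0.6842, sum probability × payoff across the paths and divide by R^6.
Enumerate all 2^6 = 64 price paths (U = up ×1.15, D = down ×0.77); each path with k up-moves has probability p*^k·(1−p*)^(6−k).
DDDDDD: Ā=34.8925, payoff=0.0000, prob=0.000992
UDDDDD: Ā=52.1122, payoff=0.0000, prob=0.002149
DUDDDD: Ā=47.1089, payoff=0.0000, prob=0.002149
UUDDDD: Ā=70.3574, payoff=0.0000, prob=0.004656
DDUDDD: Ā=43.2563, payoff=0.0000, prob=0.002149
UDUDDD: Ā=64.6036, payoff=0.0000, prob=0.004656
DUUDDD: Ā=59.6002, payoff=0.0000, prob=0.004656
UUUDDD: Ā=89.0133, payoff=17.6933, prob=0.010087
DDDUDD: Ā=40.2898, payoff=0.0000, prob=0.002149
UDDUDD: Ā=60.1731, payoff=0.0000, prob=0.004656
DUDUDD: Ā=55.1698, payoff=0.0000, prob=0.004656
UUDUDD: Ā=82.3964, payoff=11.0764, prob=0.010087
DDUUDD: Ā=51.3172, payoff=0.0000, prob=0.004656
UDUUDD: Ā=76.6426, payoff=5.3226, prob=0.010087
DUUUDD: Ā=71.6392, payoff=0.3192, prob=0.010087
UUUUDD: Ā=106.9937, payoff=35.6737, prob=0.021855
DDDDUD: Ā=38.0056, payoff=0.0000, prob=0.002149
UDDDUD: Ā=56.7617, payoff=0.0000, prob=0.004656
DUDDUD: Ā=51.7583, payoff=0.0000, prob=0.004656
UUDDUD: Ā=77.3014, payoff=5.9814, prob=0.010087
DDUDUD: Ā=47.9058, payoff=0.0000, prob=0.004656
UDUDUD: Ā=71.5476, payoff=0.2276, prob=0.010087
DUUDUD: Ā=66.5442, payoff=0.0000, prob=0.010087
UUUDUD: Ā=99.3842, payoff=28.0642, prob=0.021855
DDDUUD: Ā=44.9393, payoff=0.0000, prob=0.004656
UDDUUD: Ā=67.1171, payoff=0.0000, prob=0.010087
DUDUUD: Ā=62.1138, payoff=0.0000, prob=0.010087
UUDUUD: Ā=92.7673, payoff=21.4473, prob=0.021855
DDUUUD: Ā=58.2612, payoff=0.0000, prob=0.010087
UDUUUD: Ā=87.0135, payoff=15.6935, prob=0.021855
DUUUUD: Ā=82.0102, payoff=10.6902, prob=0.021855
UUUUUD: Ā=122.4827, payoff=51.1627, prob=0.047353
DDDDDU: Ā=36.2468, payoff=0.0000, prob=0.002149
UDDDDU: Ā=54.1348, payoff=0.0000, prob=0.004656
DUDDDU: Ā=49.1315, payoff=0.0000, prob=0.004656
UUDDDU: Ā=73.3782, payoff=2.0582, prob=0.010087
DDUDDU: Ā=45.2789, payoff=0.0000, prob=0.004656
UDUDDU: Ā=67.6244, payoff=0.0000, prob=0.010087
DUUDDU: Ā=62.6211, payoff=0.0000, prob=0.010087
UUUDDU: Ā=93.5250, payoff=22.2050, prob=0.021855
DDDUDU: Ā=42.3125, payoff=0.0000, prob=0.004656
UDDUDU: Ā=63.1939, payoff=0.0000, prob=0.010087
DUDUDU: Ā=58.1906, payoff=0.0000, prob=0.010087
UUDUDU: Ā=86.9080, payoff=15.5880, prob=0.021855
DDUUDU: Ā=54.3380, payoff=0.0000, prob=0.010087
UDUUDU: Ā=81.1542, payoff=9.8342, prob=0.021855
DUUUDU: Ā=76.1509, payoff=4.8309, prob=0.021855
UUUUDU: Ā=113.7318, payoff=42.4118, prob=0.047353
DDDDUU: Ā=40.0283, payoff=0.0000, prob=0.004656
UDDDUU: Ā=59.7825, payoff=0.0000, prob=0.010087
DUDDUU: Ā=54.7792, payoff=0.0000, prob=0.010087
UUDDUU: Ā=81.8130, payoff=10.4930, prob=0.021855
DDUDUU: Ā=50.9266, payoff=0.0000, prob=0.010087
UDUDUU: Ā=76.0592, payoff=4.7392, prob=0.021855
DUUDUU: Ā=71.0559, payoff=0.0000, prob=0.021855
UUUDUU: Ā=106.1224, payoff=34.8024, prob=0.047353
DDDUUU: Ā=47.9601, payoff=0.0000, prob=0.010087
UDDUUU: Ā=71.6287, payoff=0.3087, prob=0.021855
DUDUUU: Ā=66.6254, payoff=0.0000, prob=0.021855
UUDUUU: Ā=99.5055, payoff=28.1855, prob=0.047353
DDUUUU: Ā=62.7728, payoff=0.0000, prob=0.021855
UDUUUU: Ā=93.7517, payoff=22.4317, prob=0.047353
DUUUUU: Ā=88.7483, payoff=17.4283, prob=0.047353
UUUUUU: Ā=132.5462, payoff=61.2262, prob=0.102598
Price = Σ prob·payoff / R^6 = 19.937834 / 1.194052 = 16.6976

price = 16.6976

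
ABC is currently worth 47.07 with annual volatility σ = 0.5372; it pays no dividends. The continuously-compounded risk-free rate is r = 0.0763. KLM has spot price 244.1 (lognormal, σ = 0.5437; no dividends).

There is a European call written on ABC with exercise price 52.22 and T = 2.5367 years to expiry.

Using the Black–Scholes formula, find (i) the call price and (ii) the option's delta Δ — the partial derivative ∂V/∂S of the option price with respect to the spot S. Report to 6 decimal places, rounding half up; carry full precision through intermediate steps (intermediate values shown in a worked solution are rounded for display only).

price = 17.017461
Δ = 0.702866

σ√T = 0.5372·√2.5367 = 0.855600
d₁ = (ln(S/K) + (r+σ²/2)T) / (σ√T) = (ln(47.07/52.22) + (0.0763+0.5372²/2)·2.5367) / 0.855600 = (-0.103830 + 0.559576) / 0.855600 = 0.532663
d₂ = d₁ − σ√T = 0.532663 − 0.855600 = -0.322937
e^{−rT} = 0.824028
N(d₁) = 0.702866,  N(d₂) = 0.373371
Call price V = S·N(d₁) − K·e^{−rT}·N(d₂) = 33.083921 − 16.066460 = 17.017461
Δ = N(d₁) = 0.702866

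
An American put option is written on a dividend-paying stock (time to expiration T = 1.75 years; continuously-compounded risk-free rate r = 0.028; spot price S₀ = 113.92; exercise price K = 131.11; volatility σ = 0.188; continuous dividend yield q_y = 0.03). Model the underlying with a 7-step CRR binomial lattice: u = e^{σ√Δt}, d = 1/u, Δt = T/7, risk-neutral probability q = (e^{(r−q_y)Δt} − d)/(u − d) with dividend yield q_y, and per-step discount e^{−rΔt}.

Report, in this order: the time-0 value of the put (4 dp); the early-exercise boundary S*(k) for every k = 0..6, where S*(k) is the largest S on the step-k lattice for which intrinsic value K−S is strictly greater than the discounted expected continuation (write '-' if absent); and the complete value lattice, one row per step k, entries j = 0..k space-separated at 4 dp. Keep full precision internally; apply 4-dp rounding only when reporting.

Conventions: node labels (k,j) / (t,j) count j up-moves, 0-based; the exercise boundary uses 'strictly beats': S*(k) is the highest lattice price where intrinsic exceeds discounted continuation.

price = 22.2091
boundary = - - - 85.9269 94.3958 103.6994 113.9200
tree:
22.2091
29.0905 14.8978
36.8925 20.8590 8.4998
45.1831 28.2341 12.9795 3.6520
52.8923 36.7142 19.2371 6.2240 0.8503
59.9097 45.1831 27.4106 10.4470 1.6275 0.0000
66.2976 52.8923 36.7142 17.1900 3.1150 0.0000 0.0000
72.1124 59.9097 45.1831 27.4106 5.9621 0.0000 0.0000 0.0000

Δt=0.25000  u=1.09856  d=0.91028  q=0.47386  discount=0.99302
step 7 (expiry): payoffs max(K−S,0) = 72.1124 59.9097 45.1831 27.4106 5.9621 0.0000 0.0000 0.0000
step 6: (k=6,j=0): S=64.8124, K−S=66.2976, hold=65.8673 ⇒ V=66.2976 exercise | (k=6,j=1): S=78.2177, K−S=52.8923, hold=52.5621 ⇒ V=52.8923 exercise | (k=6,j=2): S=94.3958, K−S=36.7142, hold=36.5050 ⇒ V=36.7142 exercise | (k=6,j=3): S=113.9200, K−S=17.1900, hold=17.1266 ⇒ V=17.1900 exercise | (k=6,j=4): S=137.4825, K−S=0.0000, hold=3.1150 ⇒ V=3.1150 continue | (k=6,j=5): S=165.9185, K−S=0.0000, hold=0.0000 ⇒ V=0.0000 continue | (k=6,j=6): S=200.2360, K−S=0.0000, hold=0.0000 ⇒ V=0.0000 continue  boundary S*=113.9200
step 5: (k=5,j=0): S=71.2003, K−S=59.9097, hold=59.5272 ⇒ V=59.9097 exercise | (k=5,j=1): S=85.9269, K−S=45.1831, hold=44.9106 ⇒ V=45.1831 exercise | (k=5,j=2): S=103.6994, K−S=27.4106, hold=27.2709 ⇒ V=27.4106 exercise | (k=5,j=3): S=125.1479, K−S=5.9621, hold=10.4470 ⇒ V=10.4470 continue | (k=5,j=4): S=151.0327, K−S=0.0000, hold=1.6275 ⇒ V=1.6275 continue | (k=5,j=5): S=182.2713, K−S=0.0000, hold=0.0000 ⇒ V=0.0000 continue  boundary S*=103.6994
step 4: (k=4,j=0): S=78.2177, K−S=52.8923, hold=52.5621 ⇒ V=52.8923 exercise | (k=4,j=1): S=94.3958, K−S=36.7142, hold=36.5050 ⇒ V=36.7142 exercise | (k=4,j=2): S=113.9200, K−S=17.1900, hold=19.2371 ⇒ V=19.2371 continue | (k=4,j=3): S=137.4825, K−S=0.0000, hold=6.2240 ⇒ V=6.2240 continue | (k=4,j=4): S=165.9185, K−S=0.0000, hold=0.8503 ⇒ V=0.8503 continue  boundary S*=94.3958
step 3: (k=3,j=0): S=85.9269, K−S=45.1831, hold=44.9106 ⇒ V=45.1831 exercise | (k=3,j=1): S=103.6994, K−S=27.4106, hold=28.2341 ⇒ V=28.2341 continue | (k=3,j=2): S=125.1479, K−S=5.9621, hold=12.9795 ⇒ V=12.9795 continue | (k=3,j=3): S=151.0327, K−S=0.0000, hold=3.6520 ⇒ V=3.6520 continue  boundary S*=85.9269
step 2: (k=2,j=0): S=94.3958, K−S=36.7142, hold=36.8925 ⇒ V=36.8925 continue | (k=2,j=1): S=113.9200, K−S=17.1900, hold=20.8590 ⇒ V=20.8590 continue | (k=2,j=2): S=137.4825, K−S=0.0000, hold=8.4998 ⇒ V=8.4998 continue  boundary S*=-
step 1: (k=1,j=0): S=103.6994, K−S=27.4106, hold=29.0905 ⇒ V=29.0905 continue | (k=1,j=1): S=125.1479, K−S=5.9621, hold=14.8978 ⇒ V=14.8978 continue  boundary S*=-
step 0: (k=0,j=0): S=113.9200, K−S=17.1900, hold=22.2091 ⇒ V=22.2091 continue  boundary S*=-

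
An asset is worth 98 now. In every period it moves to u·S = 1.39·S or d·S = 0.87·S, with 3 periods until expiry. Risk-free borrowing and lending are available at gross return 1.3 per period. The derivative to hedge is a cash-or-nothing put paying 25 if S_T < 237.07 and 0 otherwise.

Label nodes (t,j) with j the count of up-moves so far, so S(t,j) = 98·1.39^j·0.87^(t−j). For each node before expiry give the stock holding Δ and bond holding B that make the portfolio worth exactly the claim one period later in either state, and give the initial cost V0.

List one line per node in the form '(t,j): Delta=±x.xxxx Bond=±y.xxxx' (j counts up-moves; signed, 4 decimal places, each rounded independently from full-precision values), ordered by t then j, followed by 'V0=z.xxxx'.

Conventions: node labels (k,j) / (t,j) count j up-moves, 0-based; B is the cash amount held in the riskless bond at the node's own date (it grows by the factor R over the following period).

No-arbitrage ⇒ martingale measure with p* = (R−d)/(u−d) = 0.8269.
Expiry values: V(3,0)=25.0000, V(3,1)=25.0000, V(3,2)=25.0000, V(3,3)=0.0000
(2,0): S=74.1762. Δ = (V_up−V_dn)/(S_up−S_dn) = (25.0000−25.0000)/(103.1049−64.5333) = 0.0000. V = [p*·25.0000 + (1−p*)·25.0000]/1.3 = 19.2308. B = V − Δ·S = 19.2308.
(2,1): S=118.5114. Δ = (V_up−V_dn)/(S_up−S_dn) = (25.0000−25.0000)/(164.7308−103.1049) = 0.0000. V = [p*·25.0000 + (1−p*)·25.0000]/1.3 = 19.2308. B = V − Δ·S = 19.2308.
(2,2): S=189.3458. Δ = (V_up−V_dn)/(S_up−S_dn) = (0.0000−25.0000)/(263.1907−164.7308) = -0.2539. V = [p*·0.0000 + (1−p*)·25.0000]/1.3 = 3.3284. B = V − Δ·S = 51.4053.
(1,0): S=85.2600. Δ = (V_up−V_dn)/(S_up−S_dn) = (19.2308−19.2308)/(118.5114−74.1762) = 0.0000. V = [p*·19.2308 + (1−p*)·19.2308]/1.3 = 14.7929. B = V − Δ·S = 14.7929.
(1,1): S=136.2200. Δ = (V_up−V_dn)/(S_up−S_dn) = (3.3284−19.2308)/(189.3458−118.5114) = -0.2245. V = [p*·3.3284 + (1−p*)·19.2308]/1.3 = 4.6775. B = V − Δ·S = 35.2590.
(0,0): S=98.0000. Δ = (V_up−V_dn)/(S_up−S_dn) = (4.6775−14.7929)/(136.2200−85.2600) = -0.1985. V = [p*·4.6775 + (1−p*)·14.7929]/1.3 = 4.9448. B = V − Δ·S = 24.3975.
Sanity check at the root: Δ(0,0)·S0 + B(0,0) reproduces V0 = 4.9448.

(0,0): Delta=-0.1985 Bond=24.3975
(1,0): Delta=0.0000 Bond=14.7929
(1,1): Delta=-0.2245 Bond=35.2590
(2,0): Delta=0.0000 Bond=19.2308
(2,1): Delta=0.0000 Bond=19.2308
(2,2): Delta=-0.2539 Bond=51.4053
V0=4.9448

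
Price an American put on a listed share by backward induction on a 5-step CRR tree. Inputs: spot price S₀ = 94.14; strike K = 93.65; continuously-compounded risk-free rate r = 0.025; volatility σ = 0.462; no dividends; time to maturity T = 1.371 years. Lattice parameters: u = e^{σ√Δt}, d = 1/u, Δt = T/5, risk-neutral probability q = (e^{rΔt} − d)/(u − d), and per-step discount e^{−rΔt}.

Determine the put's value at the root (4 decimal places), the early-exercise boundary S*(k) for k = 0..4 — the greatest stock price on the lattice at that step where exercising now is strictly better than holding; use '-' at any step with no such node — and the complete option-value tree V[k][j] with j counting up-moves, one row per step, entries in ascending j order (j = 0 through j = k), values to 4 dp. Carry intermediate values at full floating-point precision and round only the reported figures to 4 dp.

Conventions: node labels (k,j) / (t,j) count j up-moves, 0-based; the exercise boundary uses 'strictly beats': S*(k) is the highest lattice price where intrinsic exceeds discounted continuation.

price = 19.1992
boundary = - - - 45.5594 58.0288
tree:
19.1992
27.1345 9.9427
36.9682 15.7141 3.1494
48.0906 24.1463 5.8067 0.0000
57.8805 35.6212 10.7060 0.0000 0.0000
65.5668 48.0906 19.7391 0.0000 0.0000 0.0000

Δt=0.27420, u=1.27370, d=0.78512, q=0.45389, disc=e^(-rΔt)=0.99317
k=5 terminal: V=max(K-S,0) → 65.5668 48.0906 19.7391 0.0000 0.0000 0.0000
k=4: j=0 S=35.7695 intr=57.8805 cont=57.2408 V=57.8805[EX]; j=1 S=58.0288 intr=35.6212 cont=34.9815 V=35.6212[EX]; j=2 S=94.1400 intr=0.0000 cont=10.7060 V=10.7060[hold]; j=3 S=152.7232 intr=0.0000 cont=0.0000 V=0.0000[hold]; j=4 S=247.7628 intr=0.0000 cont=0.0000 V=0.0000[hold]  S*(4)=58.0288
k=3: j=0 S=45.5594 intr=48.0906 cont=47.4508 V=48.0906[EX]; j=1 S=73.9109 intr=19.7391 cont=24.1463 V=24.1463[hold]; j=2 S=119.9057 intr=0.0000 cont=5.8067 V=5.8067[hold]; j=3 S=194.5228 intr=0.0000 cont=0.0000 V=0.0000[hold]  S*(3)=45.5594
k=2: j=0 S=58.0288 intr=35.6212 cont=36.9682 V=36.9682[hold]; j=1 S=94.1400 intr=0.0000 cont=15.7141 V=15.7141[hold]; j=2 S=152.7232 intr=0.0000 cont=3.1494 V=3.1494[hold]  S*(2)=-
k=1: j=0 S=73.9109 intr=19.7391 cont=27.1345 V=27.1345[hold]; j=1 S=119.9057 intr=0.0000 cont=9.9427 V=9.9427[hold]  S*(1)=-
k=0: j=0 S=94.1400 intr=0.0000 cont=19.1992 V=19.1992[hold]  S*(0)=-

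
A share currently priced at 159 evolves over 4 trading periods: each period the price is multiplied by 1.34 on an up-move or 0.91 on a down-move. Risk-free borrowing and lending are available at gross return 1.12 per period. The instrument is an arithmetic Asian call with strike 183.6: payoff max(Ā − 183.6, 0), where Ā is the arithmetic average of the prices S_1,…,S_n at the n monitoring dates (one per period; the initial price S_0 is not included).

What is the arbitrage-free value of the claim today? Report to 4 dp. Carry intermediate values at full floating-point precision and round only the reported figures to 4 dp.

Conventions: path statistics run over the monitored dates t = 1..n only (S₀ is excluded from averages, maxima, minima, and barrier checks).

No-arbitrage gives p* = (R−d)/(u−d) = 0.4884: enumerate every path, weight its payoff by its p*-probability, and discount by R^4.
Enumerate all 2^4 = 16 price paths (U = up ×1.34, D = down ×0.91); each path with k up-moves has probability p*^k·(1−p*)^(4−k).
DDDD: Ā=126.3025, payoff=0.0000, prob=0.068520
UDDD: Ā=185.9839, payoff=2.3839, prob=0.065405
DUDD: Ā=168.8914, payoff=0.0000, prob=0.065405
UUDD: Ā=248.6972, payoff=65.0972, prob=0.062432
DDUD: Ā=153.3372, payoff=0.0000, prob=0.065405
UDUD: Ā=225.7932, payoff=42.1932, prob=0.062432
DUUD: Ā=208.7007, payoff=25.1007, prob=0.062432
UUUD: Ā=307.3175, payoff=123.7175, prob=0.059595
DDDU: Ā=139.1829, payoff=0.0000, prob=0.065405
UDDU: Ā=204.9506, payoff=21.3506, prob=0.062432
DUDU: Ā=187.8581, payoff=4.2581, prob=0.062432
UUDU: Ā=276.6262, payoff=93.0262, prob=0.059595
DDUU: Ā=172.3039, payoff=0.0000, prob=0.062432
UDUU: Ā=253.7223, payoff=70.1223, prob=0.059595
DUUU: Ā=236.6298, payoff=53.0298, prob=0.059595
UUUU: Ā=348.4439, payoff=164.8439, prob=0.056886
Price = Σ prob·payoff / R^4 = 39.653440 / 1.573519 = 25.2005

price = 25.2005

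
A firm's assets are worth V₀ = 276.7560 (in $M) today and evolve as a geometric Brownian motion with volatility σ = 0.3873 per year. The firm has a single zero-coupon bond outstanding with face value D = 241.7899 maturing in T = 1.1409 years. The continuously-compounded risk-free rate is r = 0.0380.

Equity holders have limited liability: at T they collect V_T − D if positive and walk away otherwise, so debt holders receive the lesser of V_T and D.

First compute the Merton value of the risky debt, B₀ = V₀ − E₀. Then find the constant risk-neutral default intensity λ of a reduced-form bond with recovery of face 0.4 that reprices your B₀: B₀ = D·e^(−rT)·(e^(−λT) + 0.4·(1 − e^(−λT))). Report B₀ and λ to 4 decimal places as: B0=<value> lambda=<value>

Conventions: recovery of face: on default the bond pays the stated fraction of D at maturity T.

With assets at 276.7560 and a single debt payment of 241.7899 at 1.1409 years:
d₁ = [ln(V₀/D) + (r + σ²/2)T] / (σ√T)
   = [ln(276.7560/241.7899) + (0.0380 + 0.5·0.3873²)·1.1409] / (0.3873·√1.1409)
   = [0.135067 + 0.128922] / 0.413686 = 0.638139
d₂ = d₁ − σ√T = 0.638139 − 0.413686 = 0.224453
N(d₁) = 0.738308,  N(d₂) = 0.588797,  e^(−rT) = 0.957572
E₀ = V₀·N(d₁) − D·e^(−rT)·N(d₂)
   = 276.7560·0.738308 − 241.7899·0.957572·0.588797 = 68.006263
B₀ = V₀ − E₀ = 276.7560 − 68.006263 = 208.749737
e^(−λT) = (B₀·e^(rT)/D − 0.4)/(1 − 0.4) = (208.7497·1.044308/241.7899 − 0.4)/0.6 = 0.83600793
λ = −ln(0.83600793)/1.1409 = 0.156996

B0=208.7497 lambda=0.1570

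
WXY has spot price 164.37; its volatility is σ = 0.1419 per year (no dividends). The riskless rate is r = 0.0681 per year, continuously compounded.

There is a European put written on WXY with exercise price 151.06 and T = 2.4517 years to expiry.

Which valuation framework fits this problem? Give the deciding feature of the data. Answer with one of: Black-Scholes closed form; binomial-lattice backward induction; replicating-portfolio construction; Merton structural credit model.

Key observation: the instrument is a plain European put (strike 151.06) on a lognormal asset; the exact continuous-time formula applies directly.

framework: Black-Scholes closed form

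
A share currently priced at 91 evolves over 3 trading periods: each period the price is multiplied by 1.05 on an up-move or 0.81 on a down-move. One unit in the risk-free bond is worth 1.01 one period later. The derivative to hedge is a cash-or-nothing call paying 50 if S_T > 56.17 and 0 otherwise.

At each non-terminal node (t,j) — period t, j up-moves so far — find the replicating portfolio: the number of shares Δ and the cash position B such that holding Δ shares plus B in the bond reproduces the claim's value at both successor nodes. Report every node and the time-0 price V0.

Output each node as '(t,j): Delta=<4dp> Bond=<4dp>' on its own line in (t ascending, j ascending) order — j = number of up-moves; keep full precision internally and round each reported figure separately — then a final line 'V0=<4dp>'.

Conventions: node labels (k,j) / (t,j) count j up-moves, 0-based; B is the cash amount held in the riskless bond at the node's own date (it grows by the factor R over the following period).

The replicating-portfolio and risk-neutral prices coincide; use p* = (1.01−0.81)/(1.05−0.81) = 0.8333 for the latter.
At maturity the claim pays: V(3,0)=0.0000, V(3,1)=50.0000, V(3,2)=50.0000, V(3,3)=50.0000
  t=2,j=0: stock 59.7051 → up 62.6904 (V=50.0000), down 48.3611 (V=0.0000). Price 41.2541; hedge Δ=3.4894, bond B=-167.0792.
  t=2,j=1: stock 77.3955 → up 81.2653 (V=50.0000), down 62.6904 (V=50.0000). Price 49.5050; hedge Δ=0.0000, bond B=49.5050.
  t=2,j=2: stock 100.3275 → up 105.3439 (V=50.0000), down 81.2653 (V=50.0000). Price 49.5050; hedge Δ=0.0000, bond B=49.5050.
  t=1,j=0: stock 73.7100 → up 77.3955 (V=49.5050), down 59.7051 (V=41.2541). Price 47.6533; hedge Δ=0.4664, bond B=13.2748.
  t=1,j=1: stock 95.5500 → up 100.3275 (V=49.5050), down 77.3955 (V=49.5050). Price 49.0148; hedge Δ=0.0000, bond B=49.0148.
  t=0,j=0: stock 91.0000 → up 95.5500 (V=49.0148), down 73.7100 (V=47.6533). Price 48.3048; hedge Δ=0.0623, bond B=42.6318.
As a check, the time-0 holding Δ(0,0)·S0 + B(0,0) comes to 48.3048 — exactly V0.

(0,0): Delta=0.0623 Bond=42.6318
(1,0): Delta=0.4664 Bond=13.2748
(1,1): Delta=0.0000 Bond=49.0148
(2,0): Delta=3.4894 Bond=-167.0792
(2,1): Delta=0.0000 Bond=49.5050
(2,2): Delta=0.0000 Bond=49.5050
V0=48.3048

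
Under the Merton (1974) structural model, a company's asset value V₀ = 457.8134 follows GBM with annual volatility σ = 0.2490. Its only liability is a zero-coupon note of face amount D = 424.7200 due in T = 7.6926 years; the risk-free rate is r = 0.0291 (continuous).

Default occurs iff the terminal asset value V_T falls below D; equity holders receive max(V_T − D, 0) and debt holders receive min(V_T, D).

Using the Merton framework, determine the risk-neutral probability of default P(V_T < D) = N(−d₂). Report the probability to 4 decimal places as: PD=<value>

Equity is a call on the firm's assets struck at D = 424.7200:
d₁ = [ln(V₀/D) + (r + σ²/2)T] / (σ√T)
   = [ln(457.8134/424.7200) + (0.0291 + 0.5·0.2490²)·7.6926] / (0.2490·√7.6926)
   = [0.075032 + 0.462329] / 0.690615 = 0.778090
d₂ = d₁ − σ√T = 0.778090 − 0.690615 = 0.087475
risk-neutral PD = N(−d₂) = N(-0.087475) = 0.465147

PD=0.4651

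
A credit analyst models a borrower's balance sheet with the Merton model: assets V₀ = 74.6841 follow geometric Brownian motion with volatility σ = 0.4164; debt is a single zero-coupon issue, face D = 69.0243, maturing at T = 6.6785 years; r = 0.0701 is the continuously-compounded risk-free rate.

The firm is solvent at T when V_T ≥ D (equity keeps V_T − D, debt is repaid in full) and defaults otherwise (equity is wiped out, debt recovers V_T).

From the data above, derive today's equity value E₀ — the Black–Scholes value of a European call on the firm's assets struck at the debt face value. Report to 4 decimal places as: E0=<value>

Work the structural quantities from V₀ = 74.6841 against face 69.0243:
d₁ = [ln(V₀/D) + (r + σ²/2)T] / (σ√T)
   = [ln(74.6841/69.0243) + (0.0701 + 0.5·0.4164²)·6.6785] / (0.4164·√6.6785)
   = [0.078809 + 1.047152] / 1.076094 = 1.046340
d₂ = d₁ − σ√T = 1.046340 − 1.076094 = -0.029754
N(d₁) = 0.852298,  N(d₂) = 0.488132,  e^(−rT) = 0.626152
E₀ = V₀·N(d₁) − D·e^(−rT)·N(d₂)
   = 74.6841·0.852298 − 69.0243·0.626152·0.488132 = 42.556216

E0=42.5562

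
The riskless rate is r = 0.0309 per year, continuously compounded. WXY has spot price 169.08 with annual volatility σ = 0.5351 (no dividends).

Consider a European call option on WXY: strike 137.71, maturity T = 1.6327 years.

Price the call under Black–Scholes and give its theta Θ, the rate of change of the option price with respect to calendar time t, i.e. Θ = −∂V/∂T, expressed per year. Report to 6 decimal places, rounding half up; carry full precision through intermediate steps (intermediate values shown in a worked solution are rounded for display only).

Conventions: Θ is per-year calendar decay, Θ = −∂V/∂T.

price = 61.856309
Θ = -13.006542

σ√T = 0.5351·√1.6327 = 0.683736
d₁ = (ln(S/K) + (r+σ²/2)T) / (σ√T) = (ln(169.08/137.71) + (0.0309+0.5351²/2)·1.6327) / 0.683736 = (0.205222 + 0.284198) / 0.683736 = 0.715802
d₂ = d₁ − σ√T = 0.715802 − 0.683736 = 0.032067
e^{−rT} = 0.950801
N(d₁) = 0.762943,  N(d₂) = 0.512791
Call price V = S·N(d₁) − K·e^{−rT}·N(d₂) = 128.998455 − 67.142146 = 61.856309
φ(d₁) = (1/√(2π))·e^{−d₁²/2} = 0.308780
Θ = −S·φ(d₁)·σ/(2√T) − r·K·e^{−rT}·N(d₂) = −10.931850 − 2.074692 = -13.006542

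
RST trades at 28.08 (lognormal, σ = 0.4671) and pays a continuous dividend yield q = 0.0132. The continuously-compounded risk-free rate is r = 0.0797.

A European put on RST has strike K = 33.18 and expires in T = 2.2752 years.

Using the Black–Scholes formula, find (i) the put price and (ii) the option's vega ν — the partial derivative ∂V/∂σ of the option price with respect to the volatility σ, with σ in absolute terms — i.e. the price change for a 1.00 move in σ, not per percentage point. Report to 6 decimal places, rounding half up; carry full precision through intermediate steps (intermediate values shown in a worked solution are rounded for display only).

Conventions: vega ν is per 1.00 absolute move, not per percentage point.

σ√T = 0.4671·√2.2752 = 0.704563
d₁ = (ln(S/K) + (r−q+σ²/2)T) / (σ√T) = (ln(28.08/33.18) + (0.0797−0.0132+0.4671²/2)·2.2752) / 0.704563 = (-0.166890 + 0.399505) / 0.704563 = 0.330156
d₂ = d₁ − σ√T = 0.330156 − 0.704563 = -0.374407
e^{−rT} = 0.834157
e^{−qT} = 0.970414
N(−d₁) = 0.370641,  N(−d₂) = 0.645949
Put price V = K·e^{−rT}·N(−d₂) − S·e^{−qT}·N(−d₁) = 17.878153 − 10.099683 = 7.778470
φ(d₁) = (1/√(2π))·e^{−d₁²/2} = 0.377781
ν = S·e^{−qT}·φ(d₁)·√T = 15.527599

price = 7.778470
ν = 15.527599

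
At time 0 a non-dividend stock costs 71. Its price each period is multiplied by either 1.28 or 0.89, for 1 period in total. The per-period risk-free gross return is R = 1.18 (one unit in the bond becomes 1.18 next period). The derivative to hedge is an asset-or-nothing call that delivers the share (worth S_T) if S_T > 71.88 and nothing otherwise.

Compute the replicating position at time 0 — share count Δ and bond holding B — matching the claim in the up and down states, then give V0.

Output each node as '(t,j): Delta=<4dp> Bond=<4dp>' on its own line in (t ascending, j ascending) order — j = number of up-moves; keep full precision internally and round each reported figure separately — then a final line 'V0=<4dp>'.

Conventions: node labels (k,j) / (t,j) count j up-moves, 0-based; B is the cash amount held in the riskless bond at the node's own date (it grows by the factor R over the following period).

(0,0): Delta=3.2821 Bond=-175.7566
V0=57.2690

Since d<R<u, set p* = (R−d)/(u−d) = 0.7436; price each node as the discounted p*-expectation of its children.
Payoffs at expiry: V(1,0)=0.0000, V(1,1)=90.8800
Node (0,0) S=71.0000: V=(p*·90.8800+(1−p*)·0.0000)/1.18=57.2690; Δ=(90.8800−0.0000)/(90.8800−63.1900)=3.2821; B=V−Δ·S=-175.7566
Verification: the root portfolio costs Δ(0,0)·S0 + B(0,0) = 57.2690, matching V0.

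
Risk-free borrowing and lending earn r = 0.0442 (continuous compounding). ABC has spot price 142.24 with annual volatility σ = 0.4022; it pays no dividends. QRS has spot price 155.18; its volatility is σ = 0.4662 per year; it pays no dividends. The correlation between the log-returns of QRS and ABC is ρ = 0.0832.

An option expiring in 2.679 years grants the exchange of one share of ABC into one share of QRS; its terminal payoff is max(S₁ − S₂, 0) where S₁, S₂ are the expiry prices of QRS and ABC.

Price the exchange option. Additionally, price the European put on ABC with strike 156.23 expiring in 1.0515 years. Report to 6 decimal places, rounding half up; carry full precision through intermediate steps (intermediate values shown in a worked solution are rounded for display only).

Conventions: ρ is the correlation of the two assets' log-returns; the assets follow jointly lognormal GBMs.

σ_eff = √(σ₁² + σ₂² − 2ρσ₁σ₂) = √(0.4662² + 0.4022² − 2·0.0832·0.4662·0.4022) = 0.589836
d₁ = (ln(S₁/S₂) + (q₂ − q₁ + σ_eff²/2)T) / (σ_eff√T) = (ln(155.18/142.24) + (0.0 − 0.0 + 0.173953)·2.679) / 0.965423 = 0.572900
d₂ = d₁ − σ_eff√T = 0.572900 − 0.965423 = -0.392523
N(d₁) = 0.716644,  N(d₂) = 0.347336
V = S₁·e^{−q₁T}·N(d₁) − S₂·e^{−q₂T}·N(d₂) = 111.208774 − 49.405063 = 61.803712
[vanilla: ABC put K=156.23]
σ√T = 0.4022·√1.0515 = 0.412427
d₁ = (ln(S/K) + (r+σ²/2)T) / (σ√T) = (ln(142.24/156.23) + (0.0442+0.4022²/2)·1.0515) / 0.412427 = (-0.093814 + 0.131524) / 0.412427 = 0.091436
d₂ = d₁ − σ√T = 0.091436 − 0.412427 = -0.320991
e^{−rT} = 0.954587
N(−d₁) = 0.463573,  N(−d₂) = 0.625891
price = K·e^{−rT}·N(−d₂) − S·N(−d₁) = 93.342388 − 65.938633 = 27.403755

exchange price = 61.803712
price(ABC put K=156.23) = 27.403755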